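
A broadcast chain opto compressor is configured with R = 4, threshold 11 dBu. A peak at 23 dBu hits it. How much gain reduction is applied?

9 dB

The signal is 12 dB above threshold.
After 4:1 compression the overshoot becomes 12/4 = 3 dB.
GR = overshoot in − overshoot out = 12 − 3 = 9 dB.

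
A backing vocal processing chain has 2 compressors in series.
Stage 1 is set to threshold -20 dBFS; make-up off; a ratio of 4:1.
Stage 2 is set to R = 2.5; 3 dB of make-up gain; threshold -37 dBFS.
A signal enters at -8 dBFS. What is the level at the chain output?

-26 dBFS

Stage 1: 12 dB above -20 dBFS, reduced 4:1 to 3 dB above → -17 dBFS.
Stage 2: -17 dBFS is 20 dB over -37 dBFS; at 2.5:1 that becomes 8 dB over, giving -29 dBFS; +3 dB make-up → -26 dBFS.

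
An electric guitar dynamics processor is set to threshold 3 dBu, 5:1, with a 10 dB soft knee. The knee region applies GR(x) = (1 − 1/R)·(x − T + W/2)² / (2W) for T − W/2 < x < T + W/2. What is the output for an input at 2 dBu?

x − T + W/2 = 2 − 3 + 5 = 4.
GR = (1 − 1/5) × 4² / 20 = 0.8 × 16 / 20 = 0.64 dB.
Output = 2 − 0.64 = 1.36 dBu.

1.36 dBu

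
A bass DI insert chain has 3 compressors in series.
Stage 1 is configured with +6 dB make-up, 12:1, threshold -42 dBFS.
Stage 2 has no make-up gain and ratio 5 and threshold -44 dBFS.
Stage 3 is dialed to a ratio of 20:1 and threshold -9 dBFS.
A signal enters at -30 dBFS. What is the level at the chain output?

Stage 1: overshoot 12 dB → 12/12 = 1 dB → -41 dBFS; +6 dB make-up → -35 dBFS.
Stage 2: 9 dB above -44 dBFS, reduced 5:1 to 1.8 dB above → -42.2 dBFS.
Stage 3: -42.2 dBFS is at or below the -9 dBFS threshold — no compression; output -42.2 dBFS.

-42.2 dBFS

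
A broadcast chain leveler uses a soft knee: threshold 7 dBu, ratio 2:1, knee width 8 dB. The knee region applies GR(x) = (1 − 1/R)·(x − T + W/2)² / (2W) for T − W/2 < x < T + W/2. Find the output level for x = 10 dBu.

8.46875 dBu

x − T + W/2 = 10 − 7 + 4 = 7.
GR = (1 − 1/2) × 7² / 16 = 0.5 × 49 / 16 = 1.53125 dB.
Output = 10 − 1.53125 = 8.46875 dBu.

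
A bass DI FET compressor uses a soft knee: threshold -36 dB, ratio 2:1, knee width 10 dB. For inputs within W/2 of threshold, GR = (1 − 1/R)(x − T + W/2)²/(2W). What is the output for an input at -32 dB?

x − T + W/2 = -32 − (-36) + 5 = 9.
GR = (1 − 1/2) × 9² / 20 = 0.5 × 81 / 20 = 2.025 dB.
Output = -32 − 2.025 = -34.025 dB.

-34.025 dB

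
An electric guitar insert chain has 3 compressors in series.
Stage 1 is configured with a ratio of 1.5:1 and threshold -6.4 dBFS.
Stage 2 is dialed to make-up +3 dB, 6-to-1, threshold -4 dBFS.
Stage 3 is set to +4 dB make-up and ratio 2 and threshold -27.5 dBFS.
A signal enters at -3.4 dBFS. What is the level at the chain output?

Stage 1: -3.4 dBFS is 3 dB over -6.4 dBFS; at 1.5:1 that becomes 2 dB over, giving -4.4 dBFS.
Stage 2: -4.4 dBFS ≤ -4 dBFS, so stage 2 doesn't engage; make-up brings it to -1.4 dBFS.
Stage 3: 26.1 dB above -27.5 dBFS, reduced 2:1 to 13.05 dB above → -14.45 dBFS; +4 dB make-up → -10.45 dBFS.

-10.45 dBFS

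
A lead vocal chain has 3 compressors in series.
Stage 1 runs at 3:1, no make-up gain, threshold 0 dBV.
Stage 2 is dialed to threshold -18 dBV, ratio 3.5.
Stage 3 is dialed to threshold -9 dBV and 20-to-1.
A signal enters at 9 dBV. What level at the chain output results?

Stage 1: 9 dBV is 9 dB over 0 dBV; at 3:1 that becomes 3 dB over, giving 3 dBV.
Stage 2: 21 dB above -18 dBV, reduced 3.5:1 to 6 dB above → -12 dBV.
Stage 3: -12 dBV is at or below the -9 dBV threshold — no compression; output -12 dBV.

-12 dBV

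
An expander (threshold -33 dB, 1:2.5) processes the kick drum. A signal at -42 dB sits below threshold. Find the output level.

-55.5 dB

Below threshold, a 1:2.5 expander applies gain = (2.5−1)×(T − x) of attenuation.
(2.5−1) × 9 = 13.5 dB, so output = -42 − 13.5 = -55.5 dB.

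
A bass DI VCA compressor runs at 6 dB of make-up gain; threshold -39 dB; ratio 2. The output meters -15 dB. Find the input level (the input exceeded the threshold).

-3 dB

Stripping the +6 dB make-up gives -21 dB at the gain stage.
That's 18 dB above the -39 dB threshold.
Undo the ratio: input overshoot = 18 × 2 = 36 dB, giving input = -3 dB.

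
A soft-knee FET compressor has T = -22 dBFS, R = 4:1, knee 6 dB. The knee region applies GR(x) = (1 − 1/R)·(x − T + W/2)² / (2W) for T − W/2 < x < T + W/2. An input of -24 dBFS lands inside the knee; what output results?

-24.0625 dBFS

x − T + W/2 = -24 − (-22) + 3 = 1.
GR = (1 − 1/4) × 1² / 12 = 0.75 × 1 / 12 = 0.0625 dB.
Output = -24 − 0.0625 = -24.0625 dBFS.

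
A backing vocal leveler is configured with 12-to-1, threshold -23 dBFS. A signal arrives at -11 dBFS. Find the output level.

-22 dBFS

-11 dBFS sits 12 dB over threshold.
At 12:1 the overshoot is divided by 12, leaving 1 dB above threshold.
So the level is -23 + 1 = -22 dBFS.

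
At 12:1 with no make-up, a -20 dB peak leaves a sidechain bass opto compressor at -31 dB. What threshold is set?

Input is 12 dB above T (since output overshoot × R = input overshoot: (-31 − T)·12 = -20 − T gives T = -32 dB).
Check: -32 + (-20 − (-32))/12 = -32 + 1 = -31 dB. ✓

-32 dB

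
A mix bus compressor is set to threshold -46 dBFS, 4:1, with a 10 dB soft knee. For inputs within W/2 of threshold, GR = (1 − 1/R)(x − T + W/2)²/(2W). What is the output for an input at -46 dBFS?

-46.9375 dBFS

x − T + W/2 = -46 − (-46) + 5 = 5.
GR = (1 − 1/4) × 5² / 20 = 0.75 × 25 / 20 = 0.9375 dB.
Output = -46 − 0.9375 = -46.9375 dBFS.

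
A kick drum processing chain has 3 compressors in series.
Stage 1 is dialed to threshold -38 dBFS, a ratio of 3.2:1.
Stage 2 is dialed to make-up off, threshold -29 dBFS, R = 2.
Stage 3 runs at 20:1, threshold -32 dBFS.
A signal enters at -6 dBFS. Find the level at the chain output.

Stage 1: overshoot 32 dB → 32/3.2 = 10 dB → -28 dBFS.
Stage 2: -28 dBFS is 1 dB over -29 dBFS; at 2:1 that becomes 0.5 dB over, giving -28.5 dBFS.
Stage 3: 3.5 dB above -32 dBFS, reduced 20:1 to 0.175 dB above → -31.825 dBFS.

-31.825 dBFS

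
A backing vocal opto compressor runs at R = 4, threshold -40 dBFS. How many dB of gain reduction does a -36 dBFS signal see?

3 dB

Overshoot = -36 − (-40) = 4 dB.
After 4:1 compression the overshoot becomes 4/4 = 1 dB.
Gain reduction = 4 − 1 = 3 dB.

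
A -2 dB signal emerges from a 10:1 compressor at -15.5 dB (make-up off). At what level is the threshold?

Input is 15 dB above T (since output overshoot × R = input overshoot: (-15.5 − T)·10 = -2 − T gives T = -17 dB).
Check: -17 + (-2 − (-17))/10 = -17 + 1.5 = -15.5 dB. ✓

-17 dB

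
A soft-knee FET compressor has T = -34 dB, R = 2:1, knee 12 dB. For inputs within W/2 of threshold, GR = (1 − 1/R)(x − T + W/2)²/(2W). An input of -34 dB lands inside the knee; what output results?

x − T + W/2 = -34 − (-34) + 6 = 6.
GR = (1 − 1/2) × 6² / 24 = 0.5 × 36 / 24 = 0.75 dB.
Output = -34 − 0.75 = -34.75 dB.

-34.75 dB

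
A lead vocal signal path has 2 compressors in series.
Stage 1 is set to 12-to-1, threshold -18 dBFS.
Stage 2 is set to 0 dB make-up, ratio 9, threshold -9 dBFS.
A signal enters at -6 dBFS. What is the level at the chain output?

Stage 1: overshoot 12 dB → 12/12 = 1 dB → -17 dBFS.
Stage 2: -17 dBFS is at or below the -9 dBFS threshold — no compression; output -17 dBFS.

-17 dBFS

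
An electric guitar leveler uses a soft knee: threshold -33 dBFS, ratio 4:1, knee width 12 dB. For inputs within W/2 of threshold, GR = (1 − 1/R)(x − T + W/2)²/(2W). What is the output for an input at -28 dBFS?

-31.78125 dBFS

x − T + W/2 = -28 − (-33) + 6 = 11.
GR = (1 − 1/4) × 11² / 24 = 0.75 × 121 / 24 = 3.78125 dB.
Output = -28 − 3.78125 = -31.78125 dBFS.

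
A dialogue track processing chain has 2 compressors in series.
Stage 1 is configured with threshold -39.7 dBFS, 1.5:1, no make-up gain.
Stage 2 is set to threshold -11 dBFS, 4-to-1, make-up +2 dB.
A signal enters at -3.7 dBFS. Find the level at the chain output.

-13.7 dBFS

Stage 1: -3.7 dBFS is 36 dB over -39.7 dBFS; at 1.5:1 that becomes 24 dB over, giving -15.7 dBFS.
Stage 2: below threshold (-15.7 ≤ -11); passes unchanged; make-up brings it to -13.7 dBFS.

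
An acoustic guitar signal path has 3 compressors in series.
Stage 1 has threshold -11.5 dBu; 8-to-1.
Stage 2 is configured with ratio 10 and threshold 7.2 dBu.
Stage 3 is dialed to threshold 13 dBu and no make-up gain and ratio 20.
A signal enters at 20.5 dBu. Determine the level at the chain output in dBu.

-7.5 dBu

Stage 1: 20.5 dBu is 32 dB over -11.5 dBu; at 8:1 that becomes 4 dB over, giving -7.5 dBu.
Stage 2: below threshold (-7.5 ≤ 7.2); passes unchanged; output -7.5 dBu.
Stage 3: -7.5 dBu ≤ 13 dBu, so stage 3 doesn't engage; output -7.5 dBu.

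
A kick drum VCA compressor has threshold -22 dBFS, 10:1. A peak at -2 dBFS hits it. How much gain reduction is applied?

-2 dBFS exceeds the threshold by 20 dB.
After 10:1 compression the overshoot becomes 20/10 = 2 dB.
Gain reduction = 20 − 2 = 18 dB.

18 dB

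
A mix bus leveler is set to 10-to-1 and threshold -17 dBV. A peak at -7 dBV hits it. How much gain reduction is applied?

9 dB

Overshoot = -7 − (-17) = 10 dB.
At 10:1, output sits 10/10 = 1 dB above threshold.
Gain reduction = 10 − 1 = 9 dB.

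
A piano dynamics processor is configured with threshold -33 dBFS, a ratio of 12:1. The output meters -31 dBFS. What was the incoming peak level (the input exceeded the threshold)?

-9 dBFS

Post-compression overshoot = -31 − (-33) = 2 dB.
Before 12:1 compression the overshoot was 2 × 12 = 24 dB, so input = -33 + 24 = -9 dBFS.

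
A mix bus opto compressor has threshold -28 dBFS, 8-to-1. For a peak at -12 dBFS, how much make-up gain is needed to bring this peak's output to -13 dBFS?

13 dB

Overshoot 16 dB → 16/8 = 2 dB after compression, so the compressed level is -28 + 2 = -26 dBFS.
Make-up = target − compressed = -13 − (-26) = 13 dB.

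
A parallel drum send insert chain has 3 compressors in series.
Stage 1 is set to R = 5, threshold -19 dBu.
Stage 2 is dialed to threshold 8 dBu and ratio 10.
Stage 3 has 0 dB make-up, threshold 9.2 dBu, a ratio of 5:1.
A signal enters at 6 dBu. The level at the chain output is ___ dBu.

Stage 1: 25 dB above -19 dBu, reduced 5:1 to 5 dB above → -14 dBu.
Stage 2: below threshold (-14 ≤ 8); passes unchanged; output -14 dBu.
Stage 3: -14 dBu is at or below the 9.2 dBu threshold — no compression; output -14 dBu.

-14 dBu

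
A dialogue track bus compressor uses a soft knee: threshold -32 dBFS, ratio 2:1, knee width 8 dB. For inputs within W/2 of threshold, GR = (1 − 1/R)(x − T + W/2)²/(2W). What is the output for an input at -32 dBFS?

-32.5 dBFS

x − T + W/2 = -32 − (-32) + 4 = 4.
GR = (1 − 1/2) × 4² / 16 = 0.5 × 16 / 16 = 0.5 dB.
Output = -32 − 0.5 = -32.5 dBFS.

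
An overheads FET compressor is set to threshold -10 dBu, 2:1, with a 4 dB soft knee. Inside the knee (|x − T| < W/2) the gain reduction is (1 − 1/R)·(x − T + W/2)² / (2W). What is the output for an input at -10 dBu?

x − T + W/2 = -10 − (-10) + 2 = 2.
GR = (1 − 1/2) × 2² / 8 = 0.5 × 4 / 8 = 0.25 dB.
Output = -10 − 0.25 = -10.25 dBu.

-10.25 dBu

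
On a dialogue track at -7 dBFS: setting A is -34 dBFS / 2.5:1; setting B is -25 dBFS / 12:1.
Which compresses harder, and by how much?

A: 27 dB over, compressed to 10.8 dB over, so 16.2 dB of GR.
B: 18 dB over, compressed to 1.5 dB over, so 16.5 dB of GR.
B reduces 0.3 dB more.

B, by 0.3 dB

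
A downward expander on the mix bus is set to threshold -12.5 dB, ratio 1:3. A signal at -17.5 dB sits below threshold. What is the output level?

Undershoot = (-12.5) − (-17.5) = 5 dB.
At 1:3, that expands to 15 dB under threshold.
Output = -12.5 − 15 = -27.5 dB.

-27.5 dB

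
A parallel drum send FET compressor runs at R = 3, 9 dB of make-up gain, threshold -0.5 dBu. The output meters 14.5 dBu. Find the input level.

Remove make-up: 14.5 − 9 = 5.5 dBu.
That's 6 dB above the -0.5 dBu threshold.
Undo the ratio: input overshoot = 6 × 3 = 18 dB, giving input = 17.5 dBu.

17.5 dBu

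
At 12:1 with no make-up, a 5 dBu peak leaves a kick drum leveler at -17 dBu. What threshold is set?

-19 dBu

Gain reduction = 5 − (-17) = 22 dB; output overshoot = GR / (R − 1) = 22 / 11 = 2 dB.
Threshold = output − output overshoot = -17 − 2 = -19 dBu.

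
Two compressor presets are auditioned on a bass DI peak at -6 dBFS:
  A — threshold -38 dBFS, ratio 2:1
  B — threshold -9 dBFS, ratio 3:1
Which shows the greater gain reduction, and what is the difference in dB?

A: overshoot 32 dB → output overshoot 16 dB → GR 16 dB.
B: overshoot 3 dB → output overshoot 1 dB → GR 2 dB.
A reduces 14 dB more.

A, by 14 dB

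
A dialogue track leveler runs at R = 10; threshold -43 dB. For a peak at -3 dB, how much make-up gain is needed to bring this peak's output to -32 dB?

The peak compresses to -43 + 40/10 = -39 dB.
To reach -32 dB requires -32 − (-39) = 7 dB of make-up.

7 dB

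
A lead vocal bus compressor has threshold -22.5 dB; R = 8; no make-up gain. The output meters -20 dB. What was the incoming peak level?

That's 2.5 dB above the -22.5 dB threshold.
Undo the ratio: input overshoot = 2.5 × 8 = 20 dB, giving input = -2.5 dB.

-2.5 dB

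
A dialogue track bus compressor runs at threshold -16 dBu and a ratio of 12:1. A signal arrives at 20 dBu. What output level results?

-13 dBu

The input is 36 dB above the -16 dBu threshold.
At 12:1 the overshoot is divided by 12, leaving 3 dB above threshold.
Output = -16 + 3 = -13 dBu.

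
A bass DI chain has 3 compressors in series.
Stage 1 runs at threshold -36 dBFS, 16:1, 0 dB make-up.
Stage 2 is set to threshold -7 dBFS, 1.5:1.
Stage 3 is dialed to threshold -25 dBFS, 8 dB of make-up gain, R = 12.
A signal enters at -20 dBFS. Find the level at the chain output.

-27 dBFS

Stage 1: overshoot 16 dB → 16/16 = 1 dB → -35 dBFS.
Stage 2: below threshold (-35 ≤ -7); passes unchanged; output -35 dBFS.
Stage 3: below threshold (-35 ≤ -25); passes unchanged; make-up brings it to -27 dBFS.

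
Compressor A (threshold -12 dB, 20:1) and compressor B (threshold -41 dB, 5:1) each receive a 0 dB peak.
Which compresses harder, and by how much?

A: 12 dB over, compressed to 0.6 dB over, so 11.4 dB of GR.
B: 41 dB over, compressed to 8.2 dB over, so 32.8 dB of GR.
B applies 21.4 dB more gain reduction.

B, by 21.4 dB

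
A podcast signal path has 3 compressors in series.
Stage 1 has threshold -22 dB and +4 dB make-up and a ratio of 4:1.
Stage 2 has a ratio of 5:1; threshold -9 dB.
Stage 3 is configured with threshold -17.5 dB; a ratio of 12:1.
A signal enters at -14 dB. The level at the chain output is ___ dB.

Stage 1: -14 dB is 8 dB over -22 dB; at 4:1 that becomes 2 dB over, giving -20 dB; +4 dB make-up → -16 dB.
Stage 2: -16 dB ≤ -9 dB, so stage 2 doesn't engage; output -16 dB.
Stage 3: -16 dB is 1.5 dB over -17.5 dB; at 12:1 that becomes 0.125 dB over, giving -17.375 dB.

-17.375 dB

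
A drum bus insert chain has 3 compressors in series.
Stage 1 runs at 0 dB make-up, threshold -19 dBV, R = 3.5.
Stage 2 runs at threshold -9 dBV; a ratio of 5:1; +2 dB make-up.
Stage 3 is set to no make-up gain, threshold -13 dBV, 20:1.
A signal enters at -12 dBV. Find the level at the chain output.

-15 dBV

Stage 1: overshoot 7 dB → 7/3.5 = 2 dB → -17 dBV.
Stage 2: -17 dBV ≤ -9 dBV, so stage 2 doesn't engage; make-up brings it to -15 dBV.
Stage 3: below threshold (-15 ≤ -13); passes unchanged; output -15 dBV.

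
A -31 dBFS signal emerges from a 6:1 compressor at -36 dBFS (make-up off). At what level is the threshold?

Input is 6 dB above T (since output overshoot × R = input overshoot: (-36 − T)·6 = -31 − T gives T = -37 dBFS).
Check: -37 + (-31 − (-37))/6 = -37 + 1 = -36 dBFS. ✓

-37 dBFS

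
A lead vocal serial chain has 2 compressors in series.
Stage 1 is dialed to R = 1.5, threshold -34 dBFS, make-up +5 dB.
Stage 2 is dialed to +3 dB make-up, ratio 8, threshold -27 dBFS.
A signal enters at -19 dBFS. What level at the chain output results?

-23 dBFS

Stage 1: 15 dB above -34 dBFS, reduced 1.5:1 to 10 dB above → -24 dBFS; +5 dB make-up → -19 dBFS.
Stage 2: -19 dBFS is 8 dB over -27 dBFS; at 8:1 that becomes 1 dB over, giving -26 dBFS; +3 dB make-up → -23 dBFS.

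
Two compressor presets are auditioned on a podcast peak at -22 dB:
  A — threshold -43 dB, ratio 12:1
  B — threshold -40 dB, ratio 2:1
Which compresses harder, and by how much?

A, by 10.25 dB

A: GR = 21 − 21/12 = 19.25 dB.
B: GR = 18 − 18/2 = 9 dB.
Difference: 10.25 dB in favour of A.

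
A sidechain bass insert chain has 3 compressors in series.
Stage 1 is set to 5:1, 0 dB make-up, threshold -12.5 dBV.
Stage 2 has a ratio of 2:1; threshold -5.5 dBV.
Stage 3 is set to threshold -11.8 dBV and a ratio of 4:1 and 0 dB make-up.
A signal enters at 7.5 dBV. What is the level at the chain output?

-10.975 dBV

Stage 1: 7.5 dBV is 20 dB over -12.5 dBV; at 5:1 that becomes 4 dB over, giving -8.5 dBV.
Stage 2: -8.5 dBV ≤ -5.5 dBV, so stage 2 doesn't engage; output -8.5 dBV.
Stage 3: overshoot 3.3 dB → 3.3/4 = 0.825 dB → -10.975 dBV.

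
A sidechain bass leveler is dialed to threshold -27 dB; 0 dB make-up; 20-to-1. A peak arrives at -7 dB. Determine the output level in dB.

-26 dB

The input is 20 dB above the -27 dB threshold.
The 20 dB excess becomes 1 dB after 20:1 reduction.
Output = -27 + 1 = -26 dB.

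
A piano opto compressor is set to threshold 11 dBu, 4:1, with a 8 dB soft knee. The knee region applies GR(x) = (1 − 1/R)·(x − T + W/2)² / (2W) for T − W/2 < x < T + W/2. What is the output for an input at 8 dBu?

7.953125 dBu

x − T + W/2 = 8 − 11 + 4 = 1.
GR = (1 − 1/4) × 1² / 16 = 0.75 × 1 / 16 = 0.046875 dB.
Output = 8 − 0.046875 = 7.953125 dBu.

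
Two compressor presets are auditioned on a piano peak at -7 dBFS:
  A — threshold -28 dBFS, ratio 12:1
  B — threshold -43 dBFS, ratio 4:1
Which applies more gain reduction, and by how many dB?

B, by 7.75 dB

A: 21 dB over, compressed to 1.75 dB over, so 19.25 dB of GR.
B: 36 dB over, compressed to 9 dB over, so 27 dB of GR.
Difference: 7.75 dB in favour of B.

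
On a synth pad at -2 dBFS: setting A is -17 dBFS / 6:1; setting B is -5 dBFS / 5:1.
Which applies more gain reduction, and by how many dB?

A: overshoot 15 dB → output overshoot 2.5 dB → GR 12.5 dB.
B: overshoot 3 dB → output overshoot 0.6 dB → GR 2.4 dB.
A applies 10.1 dB more gain reduction.

A, by 10.1 dB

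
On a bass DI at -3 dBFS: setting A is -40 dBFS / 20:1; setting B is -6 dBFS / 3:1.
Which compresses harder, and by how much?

A, by 33.15 dB

A: 37 dB over, compressed to 1.85 dB over, so 35.15 dB of GR.
B: 3 dB over, compressed to 1 dB over, so 2 dB of GR.
A reduces 33.15 dB more.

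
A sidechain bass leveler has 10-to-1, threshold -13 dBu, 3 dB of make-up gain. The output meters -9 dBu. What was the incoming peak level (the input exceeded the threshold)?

-3 dBu

Remove make-up: -9 − 3 = -12 dBu.
Post-compression overshoot = -12 − (-13) = 1 dB.
Input overshoot = R × output overshoot = 10 dB → input = -13 + 10 = -3 dBu.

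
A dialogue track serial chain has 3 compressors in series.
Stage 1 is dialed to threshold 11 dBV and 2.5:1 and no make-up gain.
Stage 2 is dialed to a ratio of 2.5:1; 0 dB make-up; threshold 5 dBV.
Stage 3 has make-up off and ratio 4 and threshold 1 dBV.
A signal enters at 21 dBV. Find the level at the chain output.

Stage 1: 10 dB above 11 dBV, reduced 2.5:1 to 4 dB above → 15 dBV.
Stage 2: 10 dB above 5 dBV, reduced 2.5:1 to 4 dB above → 9 dBV.
Stage 3: overshoot 8 dB → 8/4 = 2 dB → 3 dBV.

3 dBV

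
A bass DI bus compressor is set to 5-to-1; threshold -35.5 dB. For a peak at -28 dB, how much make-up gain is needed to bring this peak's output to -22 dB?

The peak compresses to -35.5 + 7.5/5 = -34 dB.
To reach -22 dB requires -22 − (-34) = 12 dB of make-up.

12 dB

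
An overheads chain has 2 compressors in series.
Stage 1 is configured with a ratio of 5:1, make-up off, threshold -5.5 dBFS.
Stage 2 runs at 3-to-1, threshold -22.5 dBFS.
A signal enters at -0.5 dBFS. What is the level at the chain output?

-16.5 dBFS

Stage 1: overshoot 5 dB → 5/5 = 1 dB → -4.5 dBFS.
Stage 2: -4.5 dBFS is 18 dB over -22.5 dBFS; at 3:1 that becomes 6 dB over, giving -16.5 dBFS.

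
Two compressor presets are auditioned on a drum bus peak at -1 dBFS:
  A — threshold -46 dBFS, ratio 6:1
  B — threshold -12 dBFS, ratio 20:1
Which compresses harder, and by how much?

A, by 27.05 dB

A: overshoot 45 dB → output overshoot 7.5 dB → GR 37.5 dB.
B: overshoot 11 dB → output overshoot 0.55 dB → GR 10.45 dB.
A reduces 27.05 dB more.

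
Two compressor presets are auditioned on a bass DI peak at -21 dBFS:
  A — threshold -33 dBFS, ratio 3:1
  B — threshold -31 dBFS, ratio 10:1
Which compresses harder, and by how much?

A: 12 dB over, compressed to 4 dB over, so 8 dB of GR.
B: 10 dB over, compressed to 1 dB over, so 9 dB of GR.
B reduces 1 dB more.

B, by 1 dB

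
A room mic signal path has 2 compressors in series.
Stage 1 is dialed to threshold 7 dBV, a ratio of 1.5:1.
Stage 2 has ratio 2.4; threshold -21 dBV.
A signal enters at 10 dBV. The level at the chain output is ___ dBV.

-8.5 dBV

Stage 1: overshoot 3 dB → 3/1.5 = 2 dB → 9 dBV.
Stage 2: 9 dBV is 30 dB over -21 dBV; at 2.4:1 that becomes 12.5 dB over, giving -8.5 dBV.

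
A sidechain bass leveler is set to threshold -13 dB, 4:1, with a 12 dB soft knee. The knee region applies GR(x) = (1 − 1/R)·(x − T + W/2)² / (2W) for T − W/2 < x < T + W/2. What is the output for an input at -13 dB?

x − T + W/2 = -13 − (-13) + 6 = 6.
GR = (1 − 1/4) × 6² / 24 = 0.75 × 36 / 24 = 1.125 dB.
Output = -13 − 1.125 = -14.125 dB.

-14.125 dB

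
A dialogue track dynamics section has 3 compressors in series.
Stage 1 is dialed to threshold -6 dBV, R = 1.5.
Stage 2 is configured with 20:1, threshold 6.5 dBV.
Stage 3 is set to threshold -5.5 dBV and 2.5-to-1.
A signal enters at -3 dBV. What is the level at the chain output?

-4.9 dBV

Stage 1: overshoot 3 dB → 3/1.5 = 2 dB → -4 dBV.
Stage 2: -4 dBV ≤ 6.5 dBV, so stage 2 doesn't engage; output -4 dBV.
Stage 3: 1.5 dB above -5.5 dBV, reduced 2.5:1 to 0.6 dB above → -4.9 dBV.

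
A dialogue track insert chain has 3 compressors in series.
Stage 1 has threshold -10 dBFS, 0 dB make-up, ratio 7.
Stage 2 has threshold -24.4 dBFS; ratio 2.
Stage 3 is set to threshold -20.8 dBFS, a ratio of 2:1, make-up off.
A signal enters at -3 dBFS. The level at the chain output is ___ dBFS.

Stage 1: overshoot 7 dB → 7/7 = 1 dB → -9 dBFS.
Stage 2: 15.4 dB above -24.4 dBFS, reduced 2:1 to 7.7 dB above → -16.7 dBFS.
Stage 3: overshoot 4.1 dB → 4.1/2 = 2.05 dB → -18.75 dBFS.

-18.75 dBFS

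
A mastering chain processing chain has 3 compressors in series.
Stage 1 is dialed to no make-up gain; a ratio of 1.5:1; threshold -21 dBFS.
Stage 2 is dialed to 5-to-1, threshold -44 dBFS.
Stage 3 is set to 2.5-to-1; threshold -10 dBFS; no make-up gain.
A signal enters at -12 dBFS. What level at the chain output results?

-38.2 dBFS

Stage 1: -12 dBFS is 9 dB over -21 dBFS; at 1.5:1 that becomes 6 dB over, giving -15 dBFS.
Stage 2: overshoot 29 dB → 29/5 = 5.8 dB → -38.2 dBFS.
Stage 3: -38.2 dBFS ≤ -10 dBFS, so stage 3 doesn't engage; output -38.2 dBFS.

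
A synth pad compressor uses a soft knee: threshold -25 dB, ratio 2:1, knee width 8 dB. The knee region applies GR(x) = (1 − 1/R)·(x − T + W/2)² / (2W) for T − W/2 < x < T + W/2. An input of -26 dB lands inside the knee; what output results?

x − T + W/2 = -26 − (-25) + 4 = 3.
GR = (1 − 1/2) × 3² / 16 = 0.5 × 9 / 16 = 0.28125 dB.
Output = -26 − 0.28125 = -26.28125 dB.

-26.28125 dB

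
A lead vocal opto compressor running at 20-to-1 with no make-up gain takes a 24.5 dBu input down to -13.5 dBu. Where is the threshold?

-15.5 dBu

Gain reduction = 24.5 − (-13.5) = 38 dB; output overshoot = GR / (R − 1) = 38 / 19 = 2 dB.
Threshold = output − output overshoot = -13.5 − 2 = -15.5 dBu.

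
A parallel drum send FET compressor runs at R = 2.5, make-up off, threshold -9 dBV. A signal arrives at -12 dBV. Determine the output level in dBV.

-12 dBV

-12 dBV is 3 dB below the -9 dBV threshold, so no gain reduction is applied.
Output = input = -12 dBV.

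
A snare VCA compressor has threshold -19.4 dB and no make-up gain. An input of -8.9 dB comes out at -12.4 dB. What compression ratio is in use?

1.5:1

Input overshoot = -8.9 − (-19.4) = 10.5 dB; output overshoot = -12.4 − (-19.4) = 7 dB.
Ratio = 10.5 / 7 = 1.5.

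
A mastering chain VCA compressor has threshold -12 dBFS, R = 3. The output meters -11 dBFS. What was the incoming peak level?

-9 dBFS

Post-compression overshoot = -11 − (-12) = 1 dB.
Before 3:1 compression the overshoot was 1 × 3 = 3 dB, so input = -12 + 3 = -9 dBFS.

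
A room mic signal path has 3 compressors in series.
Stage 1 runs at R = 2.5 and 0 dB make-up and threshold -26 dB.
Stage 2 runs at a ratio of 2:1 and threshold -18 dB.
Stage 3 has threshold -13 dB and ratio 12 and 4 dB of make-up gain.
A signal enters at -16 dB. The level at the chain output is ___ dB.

-18 dB

Stage 1: -16 dB is 10 dB over -26 dB; at 2.5:1 that becomes 4 dB over, giving -22 dB.
Stage 2: -22 dB ≤ -18 dB, so stage 2 doesn't engage; output -22 dB.
Stage 3: -22 dB ≤ -13 dB, so stage 3 doesn't engage; make-up brings it to -18 dB.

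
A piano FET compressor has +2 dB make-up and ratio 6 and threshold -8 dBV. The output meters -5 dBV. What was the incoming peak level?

-2 dBV

Remove make-up: -5 − 2 = -7 dBV.
The compressed level sits -7 − (-8) = 1 dB over threshold.
Undo the ratio: input overshoot = 1 × 6 = 6 dB, giving input = -2 dBV.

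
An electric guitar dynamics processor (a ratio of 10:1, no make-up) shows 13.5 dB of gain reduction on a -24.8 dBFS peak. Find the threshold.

Gain reduction = -24.8 − (-38.3) = 13.5 dB; output overshoot = GR / (R − 1) = 13.5 / 9 = 1.5 dB.
Threshold = output − output overshoot = -38.3 − 1.5 = -39.8 dBFS.

-39.8 dBFS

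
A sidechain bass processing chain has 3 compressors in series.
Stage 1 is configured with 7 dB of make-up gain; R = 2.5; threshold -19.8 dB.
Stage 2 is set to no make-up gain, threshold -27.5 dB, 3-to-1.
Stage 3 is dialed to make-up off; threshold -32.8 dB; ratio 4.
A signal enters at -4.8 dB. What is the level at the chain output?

Stage 1: 15 dB above -19.8 dB, reduced 2.5:1 to 6 dB above → -13.8 dB; +7 dB make-up → -6.8 dB.
Stage 2: -6.8 dB is 20.7 dB over -27.5 dB; at 3:1 that becomes 6.9 dB over, giving -20.6 dB.
Stage 3: 12.2 dB above -32.8 dB, reduced 4:1 to 3.05 dB above → -29.75 dB.

-29.75 dB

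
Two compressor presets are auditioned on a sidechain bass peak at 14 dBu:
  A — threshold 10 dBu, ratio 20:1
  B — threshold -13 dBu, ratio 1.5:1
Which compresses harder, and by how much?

B, by 5.2 dB

A: 4 dB over, compressed to 0.2 dB over, so 3.8 dB of GR.
B: 27 dB over, compressed to 18 dB over, so 9 dB of GR.
B applies 5.2 dB more gain reduction.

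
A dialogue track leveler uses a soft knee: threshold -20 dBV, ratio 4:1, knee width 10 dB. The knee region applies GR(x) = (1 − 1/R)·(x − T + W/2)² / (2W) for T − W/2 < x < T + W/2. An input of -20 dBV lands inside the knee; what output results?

-20.9375 dBV

x − T + W/2 = -20 − (-20) + 5 = 5.
GR = (1 − 1/4) × 5² / 20 = 0.75 × 25 / 20 = 0.9375 dB.
Output = -20 − 0.9375 = -20.9375 dBV.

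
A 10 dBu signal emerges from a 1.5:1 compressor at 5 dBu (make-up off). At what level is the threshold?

Input is 15 dB above T (since output overshoot × R = input overshoot: (5 − T)·1.5 = 10 − T gives T = -5 dBu).
Check: -5 + (10 − (-5))/1.5 = -5 + 10 = 5 dBu. ✓

-5 dBu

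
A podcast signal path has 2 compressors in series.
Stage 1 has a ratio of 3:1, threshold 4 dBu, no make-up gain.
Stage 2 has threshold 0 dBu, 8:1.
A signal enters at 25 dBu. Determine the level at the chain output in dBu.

Stage 1: 21 dB above 4 dBu, reduced 3:1 to 7 dB above → 11 dBu.
Stage 2: 11 dBu is 11 dB over 0 dBu; at 8:1 that becomes 1.375 dB over, giving 1.375 dBu.

1.375 dBu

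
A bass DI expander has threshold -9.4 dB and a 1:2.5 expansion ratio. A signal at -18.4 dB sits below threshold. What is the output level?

-31.9 dB

Undershoot = (-9.4) − (-18.4) = 9 dB.
At 1:2.5, that expands to 22.5 dB under threshold.
Output = -9.4 − 22.5 = -31.9 dB.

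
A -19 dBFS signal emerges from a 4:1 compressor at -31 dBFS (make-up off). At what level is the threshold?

-35 dBFS

Input is 16 dB above T (since output overshoot × R = input overshoot: (-31 − T)·4 = -19 − T gives T = -35 dBFS).
Check: -35 + (-19 − (-35))/4 = -35 + 4 = -31 dBFS. ✓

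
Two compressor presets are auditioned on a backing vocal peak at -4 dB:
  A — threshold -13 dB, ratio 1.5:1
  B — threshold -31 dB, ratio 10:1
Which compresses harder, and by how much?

A: overshoot 9 dB → output overshoot 6 dB → GR 3 dB.
B: overshoot 27 dB → output overshoot 2.7 dB → GR 24.3 dB.
B reduces 21.3 dB more.

B, by 21.3 dB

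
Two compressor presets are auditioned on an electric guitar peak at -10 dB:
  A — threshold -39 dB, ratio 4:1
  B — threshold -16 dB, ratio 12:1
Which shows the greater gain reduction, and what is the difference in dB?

A, by 16.25 dB

A: overshoot 29 dB → output overshoot 7.25 dB → GR 21.75 dB.
B: overshoot 6 dB → output overshoot 0.5 dB → GR 5.5 dB.
A applies 16.25 dB more gain reduction.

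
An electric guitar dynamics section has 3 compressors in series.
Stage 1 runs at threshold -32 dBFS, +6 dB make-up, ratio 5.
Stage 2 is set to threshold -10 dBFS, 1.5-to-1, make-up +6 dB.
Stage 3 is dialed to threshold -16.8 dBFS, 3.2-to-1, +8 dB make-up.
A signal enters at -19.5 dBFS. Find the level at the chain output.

-9.5 dBFS

Stage 1: 12.5 dB above -32 dBFS, reduced 5:1 to 2.5 dB above → -29.5 dBFS; +6 dB make-up → -23.5 dBFS.
Stage 2: below threshold (-23.5 ≤ -10); passes unchanged; make-up brings it to -17.5 dBFS.
Stage 3: -17.5 dBFS is at or below the -16.8 dBFS threshold — no compression; make-up brings it to -9.5 dBFS.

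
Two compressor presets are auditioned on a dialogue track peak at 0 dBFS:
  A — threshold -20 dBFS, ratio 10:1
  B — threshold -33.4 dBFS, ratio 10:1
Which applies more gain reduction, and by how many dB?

B, by 12.06 dB

A: overshoot 20 dB → output overshoot 2 dB → GR 18 dB.
B: overshoot 33.4 dB → output overshoot 3.34 dB → GR 30.06 dB.
Difference: 12.06 dB in favour of B.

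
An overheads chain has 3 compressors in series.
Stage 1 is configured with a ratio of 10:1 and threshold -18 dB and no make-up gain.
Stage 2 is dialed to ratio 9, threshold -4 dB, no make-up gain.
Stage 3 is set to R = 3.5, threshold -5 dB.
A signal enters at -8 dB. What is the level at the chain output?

-17 dB

Stage 1: overshoot 10 dB → 10/10 = 1 dB → -17 dB.
Stage 2: -17 dB ≤ -4 dB, so stage 2 doesn't engage; output -17 dB.
Stage 3: -17 dB ≤ -5 dB, so stage 3 doesn't engage; output -17 dB.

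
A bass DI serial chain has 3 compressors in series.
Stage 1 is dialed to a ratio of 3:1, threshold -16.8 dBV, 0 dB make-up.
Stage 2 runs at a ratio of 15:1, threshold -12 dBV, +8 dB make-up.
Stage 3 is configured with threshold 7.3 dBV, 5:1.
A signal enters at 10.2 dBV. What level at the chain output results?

Stage 1: overshoot 27 dB → 27/3 = 9 dB → -7.8 dBV.
Stage 2: overshoot 4.2 dB → 4.2/15 = 0.28 dB → -11.72 dBV; +8 dB make-up → -3.72 dBV.
Stage 3: -3.72 dBV is at or below the 7.3 dBV threshold — no compression; output -3.72 dBV.

-3.72 dBV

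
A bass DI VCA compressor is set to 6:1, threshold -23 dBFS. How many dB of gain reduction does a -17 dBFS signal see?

5 dB

-17 dBFS exceeds the threshold by 6 dB.
At 6:1, output sits 6/6 = 1 dB above threshold.
GR = overshoot in − overshoot out = 6 − 1 = 5 dB.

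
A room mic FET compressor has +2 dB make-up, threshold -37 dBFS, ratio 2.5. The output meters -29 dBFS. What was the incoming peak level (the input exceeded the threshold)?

-22 dBFS

Stripping the +2 dB make-up gives -31 dBFS at the gain stage.
The compressed level sits -31 − (-37) = 6 dB over threshold.
Before 2.5:1 compression the overshoot was 6 × 2.5 = 15 dB, so input = -37 + 15 = -22 dBFS.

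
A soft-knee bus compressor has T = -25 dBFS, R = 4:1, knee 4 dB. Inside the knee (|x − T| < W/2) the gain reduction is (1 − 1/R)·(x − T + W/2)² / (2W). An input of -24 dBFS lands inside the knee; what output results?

-24.84375 dBFS

x − T + W/2 = -24 − (-25) + 2 = 3.
GR = (1 − 1/4) × 3² / 8 = 0.75 × 9 / 8 = 0.84375 dB.
Output = -24 − 0.84375 = -24.84375 dBFS.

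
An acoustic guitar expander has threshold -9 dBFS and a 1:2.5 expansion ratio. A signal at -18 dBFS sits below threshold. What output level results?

-31.5 dBFS

The input is 9 dB below the -9 dBFS threshold.
A 1:2.5 expander multiplies undershoot by 2.5: 9 × 2.5 = 22.5 dB below threshold.
Output = -9 − 22.5 = -31.5 dBFS.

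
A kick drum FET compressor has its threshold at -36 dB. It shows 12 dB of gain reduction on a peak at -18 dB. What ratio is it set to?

Input overshoot = -18 − (-36) = 18 dB.
Output overshoot = 18 − 12 = 6 dB.
Ratio = input overshoot / output overshoot = 18 / 6 = 3.

3:1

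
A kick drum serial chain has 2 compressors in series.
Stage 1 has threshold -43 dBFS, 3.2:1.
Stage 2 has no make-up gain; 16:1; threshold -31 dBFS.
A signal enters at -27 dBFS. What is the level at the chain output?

Stage 1: -27 dBFS is 16 dB over -43 dBFS; at 3.2:1 that becomes 5 dB over, giving -38 dBFS.
Stage 2: -38 dBFS is at or below the -31 dBFS threshold — no compression; output -38 dBFS.

-38 dBFS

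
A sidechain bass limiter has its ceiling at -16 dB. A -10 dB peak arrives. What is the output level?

-16 dB

The limiter clamps the peak to its -16 dB ceiling.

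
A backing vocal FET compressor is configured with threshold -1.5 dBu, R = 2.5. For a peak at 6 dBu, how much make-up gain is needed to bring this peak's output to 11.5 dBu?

10 dB

Without make-up, output = threshold + overshoot/2.5 = -1.5 + 3 = 1.5 dBu.
Gap to target: 10 dB.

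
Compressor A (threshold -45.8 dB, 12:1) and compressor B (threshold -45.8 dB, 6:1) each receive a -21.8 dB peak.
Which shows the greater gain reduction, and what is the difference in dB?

A: 24 dB over, compressed to 2 dB over, so 22 dB of GR.
B: 24 dB over, compressed to 4 dB over, so 20 dB of GR.
A reduces 2 dB more.

A, by 2 dB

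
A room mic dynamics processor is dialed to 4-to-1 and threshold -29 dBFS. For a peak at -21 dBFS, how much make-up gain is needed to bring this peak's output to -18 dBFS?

Overshoot 8 dB → 8/4 = 2 dB after compression, so the compressed level is -29 + 2 = -27 dBFS.
Make-up = target − compressed = -18 − (-27) = 9 dB.

9 dB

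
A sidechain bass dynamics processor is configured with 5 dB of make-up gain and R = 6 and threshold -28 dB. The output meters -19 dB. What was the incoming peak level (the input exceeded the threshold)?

Remove make-up: -19 − 5 = -24 dB.
That's 4 dB above the -28 dB threshold.
Input overshoot = R × output overshoot = 24 dB → input = -28 + 24 = -4 dB.

-4 dB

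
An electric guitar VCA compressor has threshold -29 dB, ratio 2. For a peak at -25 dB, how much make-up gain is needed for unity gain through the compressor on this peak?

Overshoot 4 dB → 4/2 = 2 dB after compression, so the compressed level is -29 + 2 = -27 dB.
Make-up = target − compressed = -25 − (-27) = 2 dB.

2 dB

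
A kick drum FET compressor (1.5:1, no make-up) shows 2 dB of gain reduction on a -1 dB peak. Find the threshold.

-7 dB

Input is 6 dB above T (since output overshoot × R = input overshoot: (-3 − T)·1.5 = -1 − T gives T = -7 dB).
Check: -7 + (-1 − (-7))/1.5 = -7 + 4 = -3 dB. ✓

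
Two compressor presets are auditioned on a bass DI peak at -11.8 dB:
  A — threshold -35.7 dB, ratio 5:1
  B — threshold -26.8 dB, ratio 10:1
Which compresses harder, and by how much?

A: GR = 23.9 − 23.9/5 = 19.12 dB.
B: GR = 15 − 15/10 = 13.5 dB.
A applies 5.62 dB more gain reduction.

A, by 5.62 dB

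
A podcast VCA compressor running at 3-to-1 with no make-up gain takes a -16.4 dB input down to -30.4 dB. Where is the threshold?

-37.4 dB

Gain reduction = -16.4 − (-30.4) = 14 dB; output overshoot = GR / (R − 1) = 14 / 2 = 7 dB.
Threshold = output − output overshoot = -30.4 − 7 = -37.4 dB.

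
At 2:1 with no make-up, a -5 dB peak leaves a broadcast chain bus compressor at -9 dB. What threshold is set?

Input is 8 dB above T (since output overshoot × R = input overshoot: (-9 − T)·2 = -5 − T gives T = -13 dB).
Check: -13 + (-5 − (-13))/2 = -13 + 4 = -9 dB. ✓

-13 dB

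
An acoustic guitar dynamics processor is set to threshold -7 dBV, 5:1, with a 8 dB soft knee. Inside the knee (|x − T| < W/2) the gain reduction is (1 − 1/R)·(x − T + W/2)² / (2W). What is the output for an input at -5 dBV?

-6.8 dBV

x − T + W/2 = -5 − (-7) + 4 = 6.
GR = (1 − 1/5) × 6² / 16 = 0.8 × 36 / 16 = 1.8 dB.
Output = -5 − 1.8 = -6.8 dBV.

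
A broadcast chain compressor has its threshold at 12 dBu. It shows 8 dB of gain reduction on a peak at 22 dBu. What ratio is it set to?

Input overshoot = 22 − 12 = 10 dB.
Output overshoot = 10 − 8 = 2 dB.
Ratio = input overshoot / output overshoot = 10 / 2 = 5.

5:1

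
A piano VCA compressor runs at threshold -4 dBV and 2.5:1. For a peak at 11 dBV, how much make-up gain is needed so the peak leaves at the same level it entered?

Without make-up, output = threshold + overshoot/2.5 = -4 + 6 = 2 dBV.
Gap to target: 9 dB.

9 dB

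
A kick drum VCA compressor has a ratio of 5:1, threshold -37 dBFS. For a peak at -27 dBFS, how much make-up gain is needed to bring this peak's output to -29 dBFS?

Overshoot 10 dB → 10/5 = 2 dB after compression, so the compressed level is -37 + 2 = -35 dBFS.
Make-up = target − compressed = -29 − (-35) = 6 dB.

6 dB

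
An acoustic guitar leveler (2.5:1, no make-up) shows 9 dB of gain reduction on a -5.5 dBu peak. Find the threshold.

Gain reduction = -5.5 − (-14.5) = 9 dB; output overshoot = GR / (R − 1) = 9 / 1.5 = 6 dB.
Threshold = output − output overshoot = -14.5 − 6 = -20.5 dBu.

-20.5 dBu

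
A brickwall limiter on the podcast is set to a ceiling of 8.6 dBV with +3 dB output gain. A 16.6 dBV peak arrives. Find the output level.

A brickwall limiter is an ∞:1 compressor: any input above the ceiling is clamped to 8.6 dBV.
Output gain then adds 3 dB: 8.6 + 3 = 11.6 dBV.

11.6 dBV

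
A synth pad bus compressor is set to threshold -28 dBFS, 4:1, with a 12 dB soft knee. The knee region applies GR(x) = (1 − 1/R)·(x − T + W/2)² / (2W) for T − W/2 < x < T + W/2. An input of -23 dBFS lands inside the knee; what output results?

x − T + W/2 = -23 − (-28) + 6 = 11.
GR = (1 − 1/4) × 11² / 24 = 0.75 × 121 / 24 = 3.78125 dB.
Output = -23 − 3.78125 = -26.78125 dBFS.

-26.78125 dBFS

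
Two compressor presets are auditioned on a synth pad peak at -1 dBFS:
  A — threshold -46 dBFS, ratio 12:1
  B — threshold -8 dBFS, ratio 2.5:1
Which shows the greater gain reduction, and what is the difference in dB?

A: overshoot 45 dB → output overshoot 3.75 dB → GR 41.25 dB.
B: overshoot 7 dB → output overshoot 2.8 dB → GR 4.2 dB.
Difference: 37.05 dB in favour of A.

A, by 37.05 dB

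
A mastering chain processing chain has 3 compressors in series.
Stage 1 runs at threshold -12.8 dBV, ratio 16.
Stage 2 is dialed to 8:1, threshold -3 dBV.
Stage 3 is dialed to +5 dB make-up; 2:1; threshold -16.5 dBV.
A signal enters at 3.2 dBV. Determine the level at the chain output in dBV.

-9.15 dBV

Stage 1: 16 dB above -12.8 dBV, reduced 16:1 to 1 dB above → -11.8 dBV.
Stage 2: -11.8 dBV ≤ -3 dBV, so stage 2 doesn't engage; output -11.8 dBV.
Stage 3: -11.8 dBV is 4.7 dB over -16.5 dBV; at 2:1 that becomes 2.35 dB over, giving -14.15 dBV; +5 dB make-up → -9.15 dBV.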